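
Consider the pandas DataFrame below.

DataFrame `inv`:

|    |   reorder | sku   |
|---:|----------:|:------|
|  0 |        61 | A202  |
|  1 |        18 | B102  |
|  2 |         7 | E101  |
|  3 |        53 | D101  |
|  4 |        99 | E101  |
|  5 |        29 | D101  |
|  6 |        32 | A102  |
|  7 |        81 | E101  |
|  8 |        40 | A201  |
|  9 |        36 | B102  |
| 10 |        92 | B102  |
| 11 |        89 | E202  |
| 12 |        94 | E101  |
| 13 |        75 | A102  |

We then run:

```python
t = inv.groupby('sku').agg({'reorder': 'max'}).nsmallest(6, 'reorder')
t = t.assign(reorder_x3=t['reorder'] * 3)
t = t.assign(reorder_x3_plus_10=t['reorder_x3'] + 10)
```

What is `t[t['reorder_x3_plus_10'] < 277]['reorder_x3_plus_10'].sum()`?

group by sku, max of reorder:
      reorder
sku          
A102       75
A201       40
A202       61
B102       92
D101       53
E101       99
E202       89
take 6 rows with smallest reorder:
      reorder
sku          
A201       40
D101       53
A202       61
A102       75
E202       89
B102       92
add column reorder_x3 = t['reorder'] * 3:
      reorder  reorder_x3
sku                      
A201       40         120
D101       53         159
A202       61         183
A102       75         225
E202       89         267
B102       92         276
add column reorder_x3_plus_10 = t['reorder_x3'] + 10:
      reorder  reorder_x3  reorder_x3_plus_10
sku                                          
A201       40         120                 130
D101       53         159                 169
A202       61         183                 193
A102       75         225                 235
E202       89         267                 277
B102       92         276                 286
filter rows where reorder_x3_plus_10 < 277:
      reorder  reorder_x3  reorder_x3_plus_10
sku                                          
A201       40         120                 130
D101       53         159                 169
A202       61         183                 193
A102       75         225                 235

727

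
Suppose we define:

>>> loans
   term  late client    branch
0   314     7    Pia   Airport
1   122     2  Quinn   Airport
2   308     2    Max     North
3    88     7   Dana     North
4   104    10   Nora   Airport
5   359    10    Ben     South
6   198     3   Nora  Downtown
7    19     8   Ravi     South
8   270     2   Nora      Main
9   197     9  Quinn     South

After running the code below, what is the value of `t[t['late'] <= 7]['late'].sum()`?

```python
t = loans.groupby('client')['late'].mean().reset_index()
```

26.5

group by client, mean of late:
client
Ben      10.0
Dana      7.0
Max       2.0
Nora      5.0
Pia       7.0
Quinn     5.5
Ravi      8.0
Name: late, dtype: float64
reset_index():
  client  late
0    Ben  10.0
1   Dana   7.0
2    Max   2.0
3   Nora   5.0
4    Pia   7.0
5  Quinn   5.5
6   Ravi   8.0
filter rows where late <= 7:
  client  late
1   Dana   7.0
2    Max   2.0
3   Nora   5.0
4    Pia   7.0
5  Quinn   5.5
Finally, sum of column 'late' = 26.5.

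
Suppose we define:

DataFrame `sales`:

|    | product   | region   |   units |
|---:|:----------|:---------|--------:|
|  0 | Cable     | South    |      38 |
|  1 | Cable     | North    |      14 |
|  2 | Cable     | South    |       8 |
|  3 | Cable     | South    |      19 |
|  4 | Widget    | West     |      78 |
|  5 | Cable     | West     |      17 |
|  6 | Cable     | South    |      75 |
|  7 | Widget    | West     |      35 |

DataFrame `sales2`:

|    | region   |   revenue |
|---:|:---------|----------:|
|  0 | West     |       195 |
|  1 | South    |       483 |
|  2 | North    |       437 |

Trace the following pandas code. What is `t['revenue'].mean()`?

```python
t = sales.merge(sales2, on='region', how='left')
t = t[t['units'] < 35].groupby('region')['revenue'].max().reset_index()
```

371.666666667

merge on 'region' (how='left') → 8 rows:
  product region  units  revenue
0   Cable  South     38      483
1   Cable  North     14      437
2   Cable  South      8      483
3   Cable  South     19      483
4  Widget   West     78      195
5   Cable   West     17      195
6   Cable  South     75      483
7  Widget   West     35      195
filter rows where units < 35:
  product region  units  revenue
1   Cable  North     14      437
2   Cable  South      8      483
3   Cable  South     19      483
5   Cable   West     17      195
group by region, max of revenue:
region
North    437
South    483
West     195
Name: revenue, dtype: int64
reset_index():
  region  revenue
0  North      437
1  South      483
2   West      195
So mean() = 371.666666667.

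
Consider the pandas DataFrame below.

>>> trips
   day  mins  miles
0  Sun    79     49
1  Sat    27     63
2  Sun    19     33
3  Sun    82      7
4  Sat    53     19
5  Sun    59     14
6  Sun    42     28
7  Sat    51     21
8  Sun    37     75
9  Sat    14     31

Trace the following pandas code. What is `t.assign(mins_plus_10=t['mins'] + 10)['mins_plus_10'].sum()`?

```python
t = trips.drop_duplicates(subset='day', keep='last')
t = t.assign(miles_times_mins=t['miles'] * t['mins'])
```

71

drop duplicate day (keep=last):
   day  mins  miles
8  Sun    37     75
9  Sat    14     31
add column miles_times_mins = t['miles'] * t['mins']:
   day  mins  miles  miles_times_mins
8  Sun    37     75              2775
9  Sat    14     31               434
add column mins_plus_10 = t['mins'] + 10:
   day  mins  miles  miles_times_mins  mins_plus_10
8  Sun    37     75              2775            47
9  Sat    14     31               434            24
Taking the sum of column 'mins_plus_10' gives 71.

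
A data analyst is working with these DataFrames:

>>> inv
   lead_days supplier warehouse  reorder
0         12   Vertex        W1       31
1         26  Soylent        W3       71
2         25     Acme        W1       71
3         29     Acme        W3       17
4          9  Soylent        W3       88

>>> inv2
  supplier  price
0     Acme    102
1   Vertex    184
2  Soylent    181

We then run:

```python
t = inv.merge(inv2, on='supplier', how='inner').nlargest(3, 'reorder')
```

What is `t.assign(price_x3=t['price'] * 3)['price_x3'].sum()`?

1392

merge on 'supplier' (how='inner') → 5 rows:
   lead_days supplier warehouse  reorder  price
0         12   Vertex        W1       31    184
1         26  Soylent        W3       71    181
2         25     Acme        W1       71    102
3         29     Acme        W3       17    102
4          9  Soylent        W3       88    181
take 3 rows with largest reorder:
   lead_days supplier warehouse  reorder  price
4          9  Soylent        W3       88    181
1         26  Soylent        W3       71    181
2         25     Acme        W1       71    102
add column price_x3 = t['price'] * 3:
   lead_days supplier warehouse  reorder  price  price_x3
4          9  Soylent        W3       88    181       543
1         26  Soylent        W3       71    181       543
2         25     Acme        W1       71    102       306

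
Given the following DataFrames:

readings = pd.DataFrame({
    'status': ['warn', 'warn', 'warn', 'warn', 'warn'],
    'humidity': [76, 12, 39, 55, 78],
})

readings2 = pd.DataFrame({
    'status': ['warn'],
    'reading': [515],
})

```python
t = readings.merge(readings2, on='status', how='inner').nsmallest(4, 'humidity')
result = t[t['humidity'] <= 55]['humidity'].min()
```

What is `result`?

12

merge on 'status' (how='inner') → 5 rows:
  status  humidity  reading
0   warn        76      515
1   warn        12      515
2   warn        39      515
3   warn        55      515
4   warn        78      515
take 4 rows with smallest humidity:
  status  humidity  reading
1   warn        12      515
2   warn        39      515
3   warn        55      515
0   warn        76      515
filter rows where humidity <= 55:
  status  humidity  reading
1   warn        12      515
2   warn        39      515
3   warn        55      515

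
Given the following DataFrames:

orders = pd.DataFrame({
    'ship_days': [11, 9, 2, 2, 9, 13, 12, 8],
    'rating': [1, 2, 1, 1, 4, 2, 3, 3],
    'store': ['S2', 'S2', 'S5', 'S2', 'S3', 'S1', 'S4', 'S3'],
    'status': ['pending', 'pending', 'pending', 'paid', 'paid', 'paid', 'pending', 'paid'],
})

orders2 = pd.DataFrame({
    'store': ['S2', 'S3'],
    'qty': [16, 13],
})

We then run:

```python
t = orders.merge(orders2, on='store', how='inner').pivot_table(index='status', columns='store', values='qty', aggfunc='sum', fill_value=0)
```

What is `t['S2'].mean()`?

merge on 'store' (how='inner') → 5 rows:
   ship_days  rating store   status  qty
0         11       1    S2  pending   16
1          9       2    S2  pending   16
2          2       1    S2     paid   16
3          9       4    S3     paid   13
4          8       3    S3     paid   13
pivot: rows=status, cols=store, sum(qty):
store    S2  S3
status         
paid     16  26
pending  32   0

24.0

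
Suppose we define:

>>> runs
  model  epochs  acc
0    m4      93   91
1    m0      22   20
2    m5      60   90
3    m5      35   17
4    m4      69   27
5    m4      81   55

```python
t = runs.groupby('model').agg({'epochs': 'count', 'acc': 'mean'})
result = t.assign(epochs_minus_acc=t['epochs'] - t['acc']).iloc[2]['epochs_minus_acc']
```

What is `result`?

group by model: count(epochs), mean(acc):
       epochs        acc
model                   
m0          1  20.000000
m4          3  57.666667
m5          2  53.500000
add column epochs_minus_acc = t['epochs'] - t['acc']:
       epochs        acc  epochs_minus_acc
model                                     
m0          1  20.000000        -19.000000
m4          3  57.666667        -54.666667
m5          2  53.500000        -51.500000
Finally, value at position 2, column 'epochs_minus_acc' = -51.5.

-51.5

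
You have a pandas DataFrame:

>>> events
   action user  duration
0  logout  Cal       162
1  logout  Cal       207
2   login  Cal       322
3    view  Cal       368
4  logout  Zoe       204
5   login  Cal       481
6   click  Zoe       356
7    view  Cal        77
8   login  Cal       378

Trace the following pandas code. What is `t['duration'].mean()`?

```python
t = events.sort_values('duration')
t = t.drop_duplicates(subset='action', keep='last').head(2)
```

sort by duration:
   action user  duration
7    view  Cal        77
0  logout  Cal       162
4  logout  Zoe       204
1  logout  Cal       207
2   login  Cal       322
6   click  Zoe       356
3    view  Cal       368
8   login  Cal       378
5   login  Cal       481
drop duplicate action (keep=last):
   action user  duration
1  logout  Cal       207
6   click  Zoe       356
3    view  Cal       368
5   login  Cal       481
take first 2 rows:
   action user  duration
1  logout  Cal       207
6   click  Zoe       356
Reading off the mean of column 'duration', we get 281.5.

281.5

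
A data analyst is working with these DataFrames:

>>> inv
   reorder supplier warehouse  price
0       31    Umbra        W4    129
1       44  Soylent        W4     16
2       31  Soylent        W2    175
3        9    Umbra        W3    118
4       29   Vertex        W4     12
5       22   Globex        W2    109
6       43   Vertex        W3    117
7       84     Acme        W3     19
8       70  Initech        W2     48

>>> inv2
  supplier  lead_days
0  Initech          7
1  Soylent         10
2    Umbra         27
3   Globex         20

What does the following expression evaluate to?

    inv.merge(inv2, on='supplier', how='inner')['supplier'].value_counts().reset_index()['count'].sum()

6

merge on 'supplier' (how='inner') → 6 rows:
   reorder supplier warehouse  price  lead_days
0       31    Umbra        W4    129         27
1       44  Soylent        W4     16         10
2       31  Soylent        W2    175         10
3        9    Umbra        W3    118         27
4       22   Globex        W2    109         20
5       70  Initech        W2     48          7
value_counts of supplier:
supplier
Umbra      2
Soylent    2
Globex     1
Initech    1
Name: count, dtype: int64
reset_index():
  supplier  count
0    Umbra      2
1  Soylent      2
2   Globex      1
3  Initech      1
Taking the sum of column 'count' gives 6.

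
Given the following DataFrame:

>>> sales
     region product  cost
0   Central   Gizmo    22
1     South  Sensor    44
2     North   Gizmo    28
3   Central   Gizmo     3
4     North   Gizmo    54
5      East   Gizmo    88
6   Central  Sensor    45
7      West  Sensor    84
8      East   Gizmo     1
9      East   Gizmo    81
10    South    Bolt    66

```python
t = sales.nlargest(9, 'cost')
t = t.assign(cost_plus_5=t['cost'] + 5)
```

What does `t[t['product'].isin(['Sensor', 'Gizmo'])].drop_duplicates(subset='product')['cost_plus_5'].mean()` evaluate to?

take 9 rows with largest cost:
     region product  cost
5      East   Gizmo    88
7      West  Sensor    84
9      East   Gizmo    81
10    South    Bolt    66
4     North   Gizmo    54
6   Central  Sensor    45
1     South  Sensor    44
2     North   Gizmo    28
0   Central   Gizmo    22
add column cost_plus_5 = t['cost'] + 5:
     region product  cost  cost_plus_5
5      East   Gizmo    88           93
7      West  Sensor    84           89
9      East   Gizmo    81           86
10    South    Bolt    66           71
4     North   Gizmo    54           59
6   Central  Sensor    45           50
1     South  Sensor    44           49
2     North   Gizmo    28           33
0   Central   Gizmo    22           27
filter rows where product in ['Sensor', 'Gizmo']:
    region product  cost  cost_plus_5
5     East   Gizmo    88           93
7     West  Sensor    84           89
9     East   Gizmo    81           86
4    North   Gizmo    54           59
6  Central  Sensor    45           50
1    South  Sensor    44           49
2    North   Gizmo    28           33
0  Central   Gizmo    22           27
drop duplicate product (keep=first):
  region product  cost  cost_plus_5
5   East   Gizmo    88           93
7   West  Sensor    84           89
So mean() = 91.0.

91.0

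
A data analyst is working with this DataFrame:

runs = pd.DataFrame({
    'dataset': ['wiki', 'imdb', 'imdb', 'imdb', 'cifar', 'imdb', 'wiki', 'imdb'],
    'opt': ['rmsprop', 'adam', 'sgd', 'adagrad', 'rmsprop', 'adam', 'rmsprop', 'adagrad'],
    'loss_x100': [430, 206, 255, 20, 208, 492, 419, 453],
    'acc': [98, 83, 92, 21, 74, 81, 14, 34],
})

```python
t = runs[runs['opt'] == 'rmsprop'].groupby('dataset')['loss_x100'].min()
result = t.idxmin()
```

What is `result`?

filter rows where opt == 'rmsprop':
  dataset      opt  loss_x100  acc
0    wiki  rmsprop        430   98
4   cifar  rmsprop        208   74
6    wiki  rmsprop        419   14
group by dataset, min of loss_x100:
dataset
cifar    208
wiki     419
Name: loss_x100, dtype: int64
label with the smallest value → cifar

cifar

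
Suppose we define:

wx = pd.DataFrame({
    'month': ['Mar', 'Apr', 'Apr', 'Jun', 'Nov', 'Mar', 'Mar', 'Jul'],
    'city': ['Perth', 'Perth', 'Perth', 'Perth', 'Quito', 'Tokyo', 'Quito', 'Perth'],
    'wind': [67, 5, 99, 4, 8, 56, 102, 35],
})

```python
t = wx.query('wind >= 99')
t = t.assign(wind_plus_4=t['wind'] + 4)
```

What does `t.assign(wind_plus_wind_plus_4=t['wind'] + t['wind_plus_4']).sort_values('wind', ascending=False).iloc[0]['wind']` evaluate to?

filter rows where wind >= 99:
  month   city  wind
2   Apr  Perth    99
6   Mar  Quito   102
add column wind_plus_4 = t['wind'] + 4:
  month   city  wind  wind_plus_4
2   Apr  Perth    99          103
6   Mar  Quito   102          106
add column wind_plus_wind_plus_4 = t['wind'] + t['wind_plus_4']:
  month   city  wind  wind_plus_4  wind_plus_wind_plus_4
2   Apr  Perth    99          103                    202
6   Mar  Quito   102          106                    208
sort by wind descending:
  month   city  wind  wind_plus_4  wind_plus_wind_plus_4
6   Mar  Quito   102          106                    208
2   Apr  Perth    99          103                    202

102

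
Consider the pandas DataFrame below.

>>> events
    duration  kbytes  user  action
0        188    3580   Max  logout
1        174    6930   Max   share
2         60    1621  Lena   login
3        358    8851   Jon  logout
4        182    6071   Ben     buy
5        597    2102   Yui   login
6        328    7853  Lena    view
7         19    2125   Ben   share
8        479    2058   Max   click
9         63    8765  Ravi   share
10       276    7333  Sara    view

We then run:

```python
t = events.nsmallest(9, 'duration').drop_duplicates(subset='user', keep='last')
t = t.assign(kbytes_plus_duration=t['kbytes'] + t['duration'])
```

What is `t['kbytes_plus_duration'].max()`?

take 9 rows with smallest duration:
    duration  kbytes  user  action
7         19    2125   Ben   share
2         60    1621  Lena   login
9         63    8765  Ravi   share
1        174    6930   Max   share
4        182    6071   Ben     buy
0        188    3580   Max  logout
10       276    7333  Sara    view
6        328    7853  Lena    view
3        358    8851   Jon  logout
drop duplicate user (keep=last):
    duration  kbytes  user  action
9         63    8765  Ravi   share
4        182    6071   Ben     buy
0        188    3580   Max  logout
10       276    7333  Sara    view
6        328    7853  Lena    view
3        358    8851   Jon  logout
add column kbytes_plus_duration = t['kbytes'] + t['duration']:
    duration  kbytes  user  action  kbytes_plus_duration
9         63    8765  Ravi   share                  8828
4        182    6071   Ben     buy                  6253
0        188    3580   Max  logout                  3768
10       276    7333  Sara    view                  7609
6        328    7853  Lena    view                  8181
3        358    8851   Jon  logout                  9209
Then the max of column 'kbytes_plus_duration': 9209

9209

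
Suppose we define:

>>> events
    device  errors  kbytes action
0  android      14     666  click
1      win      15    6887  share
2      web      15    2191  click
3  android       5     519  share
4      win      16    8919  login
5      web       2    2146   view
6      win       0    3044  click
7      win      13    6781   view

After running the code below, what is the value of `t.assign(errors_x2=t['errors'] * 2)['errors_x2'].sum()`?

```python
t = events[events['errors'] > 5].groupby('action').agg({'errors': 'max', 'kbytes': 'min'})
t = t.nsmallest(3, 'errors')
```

86

filter rows where errors > 5:
    device  errors  kbytes action
0  android      14     666  click
1      win      15    6887  share
2      web      15    2191  click
4      win      16    8919  login
7      win      13    6781   view
group by action: max(errors), min(kbytes):
        errors  kbytes
action                
click       15     666
login       16    8919
share       15    6887
view        13    6781
take 3 rows with smallest errors:
        errors  kbytes
action                
view        13    6781
click       15     666
share       15    6887
add column errors_x2 = t['errors'] * 2:
        errors  kbytes  errors_x2
action                           
view        13    6781         26
click       15     666         30
share       15    6887         30
The sum of column 'errors_x2' is 86.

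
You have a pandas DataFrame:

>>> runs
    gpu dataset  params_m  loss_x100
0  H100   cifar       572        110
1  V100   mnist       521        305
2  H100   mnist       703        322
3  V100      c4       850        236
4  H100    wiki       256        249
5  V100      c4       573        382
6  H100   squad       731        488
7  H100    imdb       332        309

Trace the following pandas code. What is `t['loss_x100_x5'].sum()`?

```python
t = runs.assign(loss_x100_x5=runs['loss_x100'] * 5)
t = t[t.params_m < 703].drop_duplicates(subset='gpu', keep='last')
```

add column loss_x100_x5 = runs['loss_x100'] * 5:
    gpu dataset  params_m  loss_x100  loss_x100_x5
0  H100   cifar       572        110           550
1  V100   mnist       521        305          1525
2  H100   mnist       703        322          1610
3  V100      c4       850        236          1180
4  H100    wiki       256        249          1245
5  V100      c4       573        382          1910
6  H100   squad       731        488          2440
7  H100    imdb       332        309          1545
filter rows where params_m < 703:
    gpu dataset  params_m  loss_x100  loss_x100_x5
0  H100   cifar       572        110           550
1  V100   mnist       521        305          1525
4  H100    wiki       256        249          1245
5  V100      c4       573        382          1910
7  H100    imdb       332        309          1545
drop duplicate gpu (keep=last):
    gpu dataset  params_m  loss_x100  loss_x100_x5
5  V100      c4       573        382          1910
7  H100    imdb       332        309          1545

3455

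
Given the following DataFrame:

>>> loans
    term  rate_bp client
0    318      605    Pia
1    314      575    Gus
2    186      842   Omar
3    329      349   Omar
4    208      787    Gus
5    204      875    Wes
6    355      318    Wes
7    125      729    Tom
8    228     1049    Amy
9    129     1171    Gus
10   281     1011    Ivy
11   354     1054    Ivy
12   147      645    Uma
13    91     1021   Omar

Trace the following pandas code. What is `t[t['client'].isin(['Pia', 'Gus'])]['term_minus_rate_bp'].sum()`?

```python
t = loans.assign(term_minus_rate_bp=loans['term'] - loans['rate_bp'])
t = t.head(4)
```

add column term_minus_rate_bp = loans['term'] - loans['rate_bp']:
    term  rate_bp client  term_minus_rate_bp
0    318      605    Pia                -287
1    314      575    Gus                -261
2    186      842   Omar                -656
3    329      349   Omar                 -20
4    208      787    Gus                -579
5    204      875    Wes                -671
6    355      318    Wes                  37
7    125      729    Tom                -604
8    228     1049    Amy                -821
9    129     1171    Gus               -1042
10   281     1011    Ivy                -730
11   354     1054    Ivy                -700
12   147      645    Uma                -498
13    91     1021   Omar                -930
take first 4 rows:
   term  rate_bp client  term_minus_rate_bp
0   318      605    Pia                -287
1   314      575    Gus                -261
2   186      842   Omar                -656
3   329      349   Omar                 -20
filter rows where client in ['Pia', 'Gus']:
   term  rate_bp client  term_minus_rate_bp
0   318      605    Pia                -287
1   314      575    Gus                -261
Then the sum of column 'term_minus_rate_bp': -548

-548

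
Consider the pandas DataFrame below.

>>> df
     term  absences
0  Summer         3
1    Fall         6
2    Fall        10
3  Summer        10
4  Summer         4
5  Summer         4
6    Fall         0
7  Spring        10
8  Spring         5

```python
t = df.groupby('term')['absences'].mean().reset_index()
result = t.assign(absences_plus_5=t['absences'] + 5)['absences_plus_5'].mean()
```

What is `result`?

11.0277777778

group by term, mean of absences:
term
Fall      5.333333
Spring    7.500000
Summer    5.250000
Name: absences, dtype: float64
reset_index():
     term  absences
0    Fall  5.333333
1  Spring  7.500000
2  Summer  5.250000
add column absences_plus_5 = t['absences'] + 5:
     term  absences  absences_plus_5
0    Fall  5.333333        10.333333
1  Spring  7.500000        12.500000
2  Summer  5.250000        10.250000
Hence 11.0277777778.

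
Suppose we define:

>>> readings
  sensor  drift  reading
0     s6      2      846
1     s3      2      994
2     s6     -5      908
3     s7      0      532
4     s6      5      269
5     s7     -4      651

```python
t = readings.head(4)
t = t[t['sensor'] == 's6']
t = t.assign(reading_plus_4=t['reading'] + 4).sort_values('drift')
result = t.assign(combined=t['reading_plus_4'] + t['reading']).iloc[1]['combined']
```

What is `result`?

1696

take first 4 rows:
  sensor  drift  reading
0     s6      2      846
1     s3      2      994
2     s6     -5      908
3     s7      0      532
filter rows where sensor == 's6':
  sensor  drift  reading
0     s6      2      846
2     s6     -5      908
add column reading_plus_4 = t['reading'] + 4:
  sensor  drift  reading  reading_plus_4
0     s6      2      846             850
2     s6     -5      908             912
sort by drift:
  sensor  drift  reading  reading_plus_4
2     s6     -5      908             912
0     s6      2      846             850
add column combined = t['reading_plus_4'] + t['reading']:
  sensor  drift  reading  reading_plus_4  combined
2     s6     -5      908             912      1820
0     s6      2      846             850      1696
So iloc[1]['combined'] = 1696.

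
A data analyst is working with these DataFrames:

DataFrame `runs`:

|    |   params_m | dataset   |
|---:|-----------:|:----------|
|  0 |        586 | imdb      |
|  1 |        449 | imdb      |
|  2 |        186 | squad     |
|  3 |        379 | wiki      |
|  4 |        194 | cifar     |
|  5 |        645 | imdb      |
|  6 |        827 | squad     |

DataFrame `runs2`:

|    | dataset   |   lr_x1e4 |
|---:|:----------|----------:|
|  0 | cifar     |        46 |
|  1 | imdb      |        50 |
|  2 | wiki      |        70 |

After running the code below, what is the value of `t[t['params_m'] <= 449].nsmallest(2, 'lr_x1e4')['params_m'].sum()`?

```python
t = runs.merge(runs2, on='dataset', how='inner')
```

merge on 'dataset' (how='inner') → 5 rows:
   params_m dataset  lr_x1e4
0       586    imdb       50
1       449    imdb       50
2       379    wiki       70
3       194   cifar       46
4       645    imdb       50
filter rows where params_m <= 449:
   params_m dataset  lr_x1e4
1       449    imdb       50
2       379    wiki       70
3       194   cifar       46
take 2 rows with smallest lr_x1e4:
   params_m dataset  lr_x1e4
3       194   cifar       46
1       449    imdb       50
The sum of column 'params_m' is 643.

643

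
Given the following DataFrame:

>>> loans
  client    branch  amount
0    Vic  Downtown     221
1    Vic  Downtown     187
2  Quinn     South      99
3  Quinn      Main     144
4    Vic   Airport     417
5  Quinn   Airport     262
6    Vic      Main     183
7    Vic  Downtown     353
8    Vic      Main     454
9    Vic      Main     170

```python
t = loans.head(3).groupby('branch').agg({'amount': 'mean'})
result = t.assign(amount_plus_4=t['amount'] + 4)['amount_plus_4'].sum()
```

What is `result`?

311.0

take first 3 rows:
  client    branch  amount
0    Vic  Downtown     221
1    Vic  Downtown     187
2  Quinn     South      99
group by branch, mean of amount:
          amount
branch          
Downtown   204.0
South       99.0
add column amount_plus_4 = t['amount'] + 4:
          amount  amount_plus_4
branch                         
Downtown   204.0          208.0
South       99.0          103.0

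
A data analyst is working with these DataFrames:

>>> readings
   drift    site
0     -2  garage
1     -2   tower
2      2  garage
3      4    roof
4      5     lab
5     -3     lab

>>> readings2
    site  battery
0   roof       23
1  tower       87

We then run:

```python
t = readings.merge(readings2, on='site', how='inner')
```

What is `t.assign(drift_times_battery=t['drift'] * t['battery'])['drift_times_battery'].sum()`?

-82

merge on 'site' (how='inner') → 2 rows:
   drift   site  battery
0     -2  tower       87
1      4   roof       23
add column drift_times_battery = t['drift'] * t['battery']:
   drift   site  battery  drift_times_battery
0     -2  tower       87                 -174
1      4   roof       23                   92
Finally, sum of column 'drift_times_battery' = -82.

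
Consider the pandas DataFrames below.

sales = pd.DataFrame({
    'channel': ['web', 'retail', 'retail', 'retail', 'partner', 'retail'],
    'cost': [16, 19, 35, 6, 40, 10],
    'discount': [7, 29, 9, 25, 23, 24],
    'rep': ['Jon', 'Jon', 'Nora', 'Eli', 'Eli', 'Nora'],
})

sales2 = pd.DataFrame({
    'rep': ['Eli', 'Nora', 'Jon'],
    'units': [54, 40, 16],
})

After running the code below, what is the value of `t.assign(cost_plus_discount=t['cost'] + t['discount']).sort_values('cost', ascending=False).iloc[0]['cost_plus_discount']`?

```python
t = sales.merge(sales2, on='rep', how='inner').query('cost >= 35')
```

merge on 'rep' (how='inner') → 6 rows:
   channel  cost  discount   rep  units
0      web    16         7   Jon     16
1   retail    19        29   Jon     16
2   retail    35         9  Nora     40
3   retail     6        25   Eli     54
4  partner    40        23   Eli     54
5   retail    10        24  Nora     40
filter rows where cost >= 35:
   channel  cost  discount   rep  units
2   retail    35         9  Nora     40
4  partner    40        23   Eli     54
add column cost_plus_discount = t['cost'] + t['discount']:
   channel  cost  discount   rep  units  cost_plus_discount
2   retail    35         9  Nora     40                  44
4  partner    40        23   Eli     54                  63
sort by cost descending:
   channel  cost  discount   rep  units  cost_plus_discount
4  partner    40        23   Eli     54                  63
2   retail    35         9  Nora     40                  44

63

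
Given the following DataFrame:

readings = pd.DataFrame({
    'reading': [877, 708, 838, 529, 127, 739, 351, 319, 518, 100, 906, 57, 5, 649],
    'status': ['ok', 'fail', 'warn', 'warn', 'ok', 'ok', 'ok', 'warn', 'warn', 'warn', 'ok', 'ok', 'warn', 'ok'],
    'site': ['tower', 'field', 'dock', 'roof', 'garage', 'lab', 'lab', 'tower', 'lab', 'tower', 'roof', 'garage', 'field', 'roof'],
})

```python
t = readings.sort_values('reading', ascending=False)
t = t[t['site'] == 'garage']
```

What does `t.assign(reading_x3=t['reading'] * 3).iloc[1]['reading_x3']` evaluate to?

171

sort by reading descending:
    reading status    site
10      906     ok    roof
0       877     ok   tower
2       838   warn    dock
5       739     ok     lab
1       708   fail   field
13      649     ok    roof
3       529   warn    roof
8       518   warn     lab
6       351     ok     lab
7       319   warn   tower
4       127     ok  garage
9       100   warn   tower
11       57     ok  garage
12        5   warn   field
filter rows where site == 'garage':
    reading status    site
4       127     ok  garage
11       57     ok  garage
add column reading_x3 = t['reading'] * 3:
    reading status    site  reading_x3
4       127     ok  garage         381
11       57     ok  garage         171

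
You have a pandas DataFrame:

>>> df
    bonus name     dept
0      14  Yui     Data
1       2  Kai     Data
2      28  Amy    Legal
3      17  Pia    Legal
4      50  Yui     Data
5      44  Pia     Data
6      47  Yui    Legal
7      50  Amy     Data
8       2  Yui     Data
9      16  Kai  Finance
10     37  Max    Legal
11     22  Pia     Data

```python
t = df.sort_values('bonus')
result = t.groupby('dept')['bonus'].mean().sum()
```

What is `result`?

74.5357142857

sort by bonus:
    bonus name     dept
1       2  Kai     Data
8       2  Yui     Data
0      14  Yui     Data
9      16  Kai  Finance
3      17  Pia    Legal
11     22  Pia     Data
2      28  Amy    Legal
10     37  Max    Legal
5      44  Pia     Data
6      47  Yui    Legal
4      50  Yui     Data
7      50  Amy     Data
group by dept, mean of bonus:
dept
Data       26.285714
Finance    16.000000
Legal      32.250000
Name: bonus, dtype: float64
Taking the sum of the resulting series gives 74.5357142857.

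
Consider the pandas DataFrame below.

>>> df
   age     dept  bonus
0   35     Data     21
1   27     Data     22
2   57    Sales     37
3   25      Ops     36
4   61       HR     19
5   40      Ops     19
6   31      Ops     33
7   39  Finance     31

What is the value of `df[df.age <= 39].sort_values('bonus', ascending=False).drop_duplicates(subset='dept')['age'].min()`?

25

filter rows where age <= 39:
   age     dept  bonus
0   35     Data     21
1   27     Data     22
3   25      Ops     36
6   31      Ops     33
7   39  Finance     31
sort by bonus descending:
   age     dept  bonus
3   25      Ops     36
6   31      Ops     33
7   39  Finance     31
1   27     Data     22
0   35     Data     21
drop duplicate dept (keep=first):
   age     dept  bonus
3   25      Ops     36
7   39  Finance     31
1   27     Data     22
The min of column 'age' is 25.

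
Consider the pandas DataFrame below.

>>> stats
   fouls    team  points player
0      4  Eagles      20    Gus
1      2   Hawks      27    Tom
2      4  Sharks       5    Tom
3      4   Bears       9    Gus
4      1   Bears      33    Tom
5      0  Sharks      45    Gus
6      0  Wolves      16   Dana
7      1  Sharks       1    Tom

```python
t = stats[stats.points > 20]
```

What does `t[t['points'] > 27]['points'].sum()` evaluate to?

78

filter rows where points > 20:
   fouls    team  points player
1      2   Hawks      27    Tom
4      1   Bears      33    Tom
5      0  Sharks      45    Gus
filter rows where points > 27:
   fouls    team  points player
4      1   Bears      33    Tom
5      0  Sharks      45    Gus
Hence 78.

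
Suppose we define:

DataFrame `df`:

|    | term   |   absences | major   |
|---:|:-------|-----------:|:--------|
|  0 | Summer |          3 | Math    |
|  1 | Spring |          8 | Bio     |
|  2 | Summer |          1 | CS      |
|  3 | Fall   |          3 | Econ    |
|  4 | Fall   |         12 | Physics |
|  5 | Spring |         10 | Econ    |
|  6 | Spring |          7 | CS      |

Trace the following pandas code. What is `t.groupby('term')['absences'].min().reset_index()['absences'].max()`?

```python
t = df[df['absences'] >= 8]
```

12

filter rows where absences >= 8:
     term  absences    major
1  Spring         8      Bio
4    Fall        12  Physics
5  Spring        10     Econ
group by term, min of absences:
term
Fall      12
Spring     8
Name: absences, dtype: int64
reset_index():
     term  absences
0    Fall        12
1  Spring         8
So max() = 12.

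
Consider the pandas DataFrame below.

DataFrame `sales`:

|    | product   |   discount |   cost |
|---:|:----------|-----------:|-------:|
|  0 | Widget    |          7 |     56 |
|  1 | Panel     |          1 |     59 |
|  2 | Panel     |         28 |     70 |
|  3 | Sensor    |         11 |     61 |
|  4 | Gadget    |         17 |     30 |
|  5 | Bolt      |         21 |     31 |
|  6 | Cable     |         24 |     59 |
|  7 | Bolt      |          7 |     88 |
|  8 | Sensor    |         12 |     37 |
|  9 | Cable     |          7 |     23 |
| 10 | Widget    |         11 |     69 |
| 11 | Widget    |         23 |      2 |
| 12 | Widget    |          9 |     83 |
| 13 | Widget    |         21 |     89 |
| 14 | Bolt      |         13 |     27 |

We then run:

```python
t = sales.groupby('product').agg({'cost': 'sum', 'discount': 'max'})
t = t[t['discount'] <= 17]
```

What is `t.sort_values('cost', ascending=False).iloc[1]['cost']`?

30

group by product: sum(cost), max(discount):
         cost  discount
product                
Bolt      146        21
Cable      82        24
Gadget     30        17
Panel     129        28
Sensor     98        12
Widget    299        23
filter rows where discount <= 17:
         cost  discount
product                
Gadget     30        17
Sensor     98        12
sort by cost descending:
         cost  discount
product                
Sensor     98        12
Gadget     30        17
Reading off the value at position 1, column 'cost', we get 30.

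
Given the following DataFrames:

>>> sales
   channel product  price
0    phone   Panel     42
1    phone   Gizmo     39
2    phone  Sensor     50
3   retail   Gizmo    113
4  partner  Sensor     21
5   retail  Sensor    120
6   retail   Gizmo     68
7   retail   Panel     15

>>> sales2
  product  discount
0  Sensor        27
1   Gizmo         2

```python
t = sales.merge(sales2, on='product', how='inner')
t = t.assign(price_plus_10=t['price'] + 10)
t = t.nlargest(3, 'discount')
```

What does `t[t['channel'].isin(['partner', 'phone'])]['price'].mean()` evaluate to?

35.5

merge on 'product' (how='inner') → 6 rows:
   channel product  price  discount
0    phone   Gizmo     39         2
1    phone  Sensor     50        27
2   retail   Gizmo    113         2
3  partner  Sensor     21        27
4   retail  Sensor    120        27
5   retail   Gizmo     68         2
add column price_plus_10 = t['price'] + 10:
   channel product  price  discount  price_plus_10
0    phone   Gizmo     39         2             49
1    phone  Sensor     50        27             60
2   retail   Gizmo    113         2            123
3  partner  Sensor     21        27             31
4   retail  Sensor    120        27            130
5   retail   Gizmo     68         2             78
take 3 rows with largest discount:
   channel product  price  discount  price_plus_10
1    phone  Sensor     50        27             60
3  partner  Sensor     21        27             31
4   retail  Sensor    120        27            130
filter rows where channel in ['partner', 'phone']:
   channel product  price  discount  price_plus_10
1    phone  Sensor     50        27             60
3  partner  Sensor     21        27             31
Finally, mean of column 'price' = 35.5.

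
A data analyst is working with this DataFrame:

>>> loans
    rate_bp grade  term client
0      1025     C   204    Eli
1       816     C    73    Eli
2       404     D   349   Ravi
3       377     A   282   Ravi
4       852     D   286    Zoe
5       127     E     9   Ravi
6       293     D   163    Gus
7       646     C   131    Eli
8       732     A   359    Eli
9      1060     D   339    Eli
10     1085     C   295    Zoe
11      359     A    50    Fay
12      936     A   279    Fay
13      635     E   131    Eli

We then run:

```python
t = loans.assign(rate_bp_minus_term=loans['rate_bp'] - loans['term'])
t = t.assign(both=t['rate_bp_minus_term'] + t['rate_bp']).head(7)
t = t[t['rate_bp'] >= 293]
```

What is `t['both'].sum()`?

6177

add column rate_bp_minus_term = loans['rate_bp'] - loans['term']:
    rate_bp grade  term client  rate_bp_minus_term
0      1025     C   204    Eli                 821
1       816     C    73    Eli                 743
2       404     D   349   Ravi                  55
3       377     A   282   Ravi                  95
4       852     D   286    Zoe                 566
5       127     E     9   Ravi                 118
6       293     D   163    Gus                 130
7       646     C   131    Eli                 515
8       732     A   359    Eli                 373
9      1060     D   339    Eli                 721
10     1085     C   295    Zoe                 790
11      359     A    50    Fay                 309
12      936     A   279    Fay                 657
13      635     E   131    Eli                 504
add column both = t['rate_bp_minus_term'] + t['rate_bp']:
    rate_bp grade  term client  rate_bp_minus_term  both
0      1025     C   204    Eli                 821  1846
1       816     C    73    Eli                 743  1559
2       404     D   349   Ravi                  55   459
3       377     A   282   Ravi                  95   472
4       852     D   286    Zoe                 566  1418
5       127     E     9   Ravi                 118   245
6       293     D   163    Gus                 130   423
7       646     C   131    Eli                 515  1161
8       732     A   359    Eli                 373  1105
9      1060     D   339    Eli                 721  1781
10     1085     C   295    Zoe                 790  1875
11      359     A    50    Fay                 309   668
12      936     A   279    Fay                 657  1593
13      635     E   131    Eli                 504  1139
take first 7 rows:
   rate_bp grade  term client  rate_bp_minus_term  both
0     1025     C   204    Eli                 821  1846
1      816     C    73    Eli                 743  1559
2      404     D   349   Ravi                  55   459
3      377     A   282   Ravi                  95   472
4      852     D   286    Zoe                 566  1418
5      127     E     9   Ravi                 118   245
6      293     D   163    Gus                 130   423
filter rows where rate_bp >= 293:
   rate_bp grade  term client  rate_bp_minus_term  both
0     1025     C   204    Eli                 821  1846
1      816     C    73    Eli                 743  1559
2      404     D   349   Ravi                  55   459
3      377     A   282   Ravi                  95   472
4      852     D   286    Zoe                 566  1418
6      293     D   163    Gus                 130   423
So sum() = 6177.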